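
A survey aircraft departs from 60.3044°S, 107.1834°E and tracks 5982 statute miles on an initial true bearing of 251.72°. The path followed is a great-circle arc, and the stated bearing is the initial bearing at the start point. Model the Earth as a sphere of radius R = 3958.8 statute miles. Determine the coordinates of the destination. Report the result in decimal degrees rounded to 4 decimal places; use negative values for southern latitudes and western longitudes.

Angular distance δ = d/R = 5982 / 3958.8 = 1.511064 rad.
Start latitude φ₁ = -1.052510 rad; initial bearing θ = 4.393343 rad.
Destination latitude: φ₂ = arcsin( sin φ₁ cos δ + cos φ₁ sin δ cos θ ) = arcsin(-0.206965) = -11.9445°.
Then Δλ = atan2(-0.469553, -0.120087) = -1.821177 rad, from sin θ sin δ cos φ₁ over cos δ − sin φ₁ sin φ₂.
λ₂ = λ₁ + Δλ = 2.8376°.

latitude -11.9445°, longitude 2.8376°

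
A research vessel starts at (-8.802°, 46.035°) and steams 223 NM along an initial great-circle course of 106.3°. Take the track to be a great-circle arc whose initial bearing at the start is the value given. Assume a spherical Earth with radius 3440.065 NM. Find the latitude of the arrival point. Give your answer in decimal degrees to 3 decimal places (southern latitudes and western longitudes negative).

Angular distance δ = d/R = 223 / 3440.065 = 0.064824 rad.
With φ₁ = -8.802° = -0.153624 rad and θ = 106.3° = 1.855285 rad:
sin φ₂ = sin φ₁ cos δ + cos φ₁ sin δ cos θ = (-0.153020)(0.997900) + (0.988223)(0.064779)(-0.280667) = -0.170666
φ₂ = asin(-0.170666) = -0.171506 rad = -9.827°.
For the longitude increment, Δλ = atan2( sin θ sin δ cos φ₁, cos δ − sin φ₁ sin φ₂ ) = atan2(0.061443, 0.971784) = 3.618°.
λ₂ = 46.035° + 3.618° = 49.653°.

latitude -9.827°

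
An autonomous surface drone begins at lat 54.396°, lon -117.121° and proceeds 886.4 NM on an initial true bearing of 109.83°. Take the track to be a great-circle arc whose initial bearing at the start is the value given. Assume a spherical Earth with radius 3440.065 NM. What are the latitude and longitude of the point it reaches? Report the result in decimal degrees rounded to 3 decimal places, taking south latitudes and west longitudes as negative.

The arc subtends δ = 886.4/3440.065 = 0.257670 rad at the centre.
With φ₁ = 54.396° = 0.949389 rad and θ = 109.83° = 1.916895 rad:
Applying the spherical law of cosines for sides, sin φ₂ = sin φ₁ cos δ + cos φ₁ sin δ cos θ = 0.735891, so φ₂ = 47.383°.
Then Δλ = atan2(0.139559, 0.368663) = 0.361883 rad, from sin θ sin δ cos φ₁ over cos δ − sin φ₁ sin φ₂.
λ₂ = -117.121° + 20.734° = -96.387°.

latitude 47.383°, longitude -96.387°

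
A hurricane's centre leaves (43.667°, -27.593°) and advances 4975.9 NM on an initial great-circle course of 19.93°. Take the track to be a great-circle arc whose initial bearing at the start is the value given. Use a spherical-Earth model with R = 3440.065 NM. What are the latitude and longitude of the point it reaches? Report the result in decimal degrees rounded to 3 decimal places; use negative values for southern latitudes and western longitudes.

δ = 4975.9/3440.065 = 1.446455 rad (82.8758°).
Start latitude φ₁ = 0.762133 rad; initial bearing θ = 0.347844 rad.
sin φ₂ = sin φ₁ cos δ + cos φ₁ sin δ cos θ = (0.690466)(0.124021) + (0.723365)(0.992280)(0.940110) = 0.760424
φ₂ = asin(0.760424) = 0.863967 rad = 49.502°.
For the longitude increment, Δλ = atan2( sin θ sin δ cos φ₁, cos δ − sin φ₁ sin φ₂ ) = atan2(0.244671, -0.401026) = 148.612°.
λ₂ = λ₁ + Δλ = 121.019°.

latitude 49.502°, longitude 121.019°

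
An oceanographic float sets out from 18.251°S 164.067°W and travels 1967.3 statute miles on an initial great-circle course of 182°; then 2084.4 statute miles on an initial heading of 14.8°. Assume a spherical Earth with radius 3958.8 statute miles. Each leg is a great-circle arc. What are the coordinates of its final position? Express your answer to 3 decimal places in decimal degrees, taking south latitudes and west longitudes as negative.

latitude -17.218°, longitude -157.734°

Apply the spherical direct solution leg by leg, carrying full precision between legs.
Leg 1: from (-18.251°, -164.067°), δ = 1967.3/3958.8 = 0.496944 rad, θ = 182° → φ = -46.701°, λ = -165.457°.
Leg 2: from (-46.701°, -165.457°), δ = 2084.4/3958.8 = 0.526523 rad, θ = 14.8° → φ = -17.218°, λ = -157.734°.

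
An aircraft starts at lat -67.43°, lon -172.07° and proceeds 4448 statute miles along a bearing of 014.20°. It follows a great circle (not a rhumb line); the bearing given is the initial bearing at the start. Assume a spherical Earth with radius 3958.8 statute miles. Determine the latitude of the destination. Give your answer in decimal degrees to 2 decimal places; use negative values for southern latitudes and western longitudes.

Central angle δ = d/R = 1.123573 rad.
Converting: φ₁ = -1.176876 rad, θ = 0.247837 rad.
sin φ₂ = sin φ₁ cos δ + cos φ₁ sin δ cos θ = (-0.923411)(0.432464) + (0.383812)(0.901651)(0.969445) = -0.063851
φ₂ = asin(-0.063851) = -0.063895 rad = -3.66°.
Then Δλ = atan2(0.084892, 0.373503) = 0.223490 rad, from sin θ sin δ cos φ₁ over cos δ − sin φ₁ sin φ₂.
Hence λ₂ = -172.07° + 12.81° = -159.26°.

latitude -3.66°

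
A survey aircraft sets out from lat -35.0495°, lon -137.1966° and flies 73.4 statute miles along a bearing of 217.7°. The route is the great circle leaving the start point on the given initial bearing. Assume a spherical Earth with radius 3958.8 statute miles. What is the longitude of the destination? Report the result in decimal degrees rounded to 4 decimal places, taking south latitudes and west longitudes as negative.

δ = 73.4/3958.8 = 0.018541 rad (1.0623°).
Start latitude φ₁ = -0.611729 rad; initial bearing θ = 3.799582 rad.
Destination latitude: φ₂ = arcsin( sin φ₁ cos δ + cos φ₁ sin δ cos θ ) = arcsin(-0.586194) = -35.8874°.
Δλ = atan2( sin θ sin δ cos φ₁ , cos δ − sin φ₁ sin φ₂ ) = atan2(-0.009282, 0.663186) = -0.013995 rad = -0.8018°.
λ₂ = λ₁ + Δλ = -137.9984°.

longitude -137.9984°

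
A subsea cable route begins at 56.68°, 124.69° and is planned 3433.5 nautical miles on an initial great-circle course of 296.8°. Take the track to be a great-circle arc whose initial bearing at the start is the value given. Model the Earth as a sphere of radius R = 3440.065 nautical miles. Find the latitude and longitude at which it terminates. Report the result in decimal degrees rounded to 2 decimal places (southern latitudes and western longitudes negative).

latitude 41.37°, longitude 33.24°

δ = 3433.5/3440.065 = 0.998092 rad (57.1864°).
Start latitude φ₁ = 0.989253 rad; initial bearing θ = 5.180137 rad.
sin φ₂ = sin φ₁ cos δ + cos φ₁ sin δ cos θ = (0.835616)(0.541907) + (0.549315)(0.840438)(0.450878) = 0.660981
φ₂ = asin(0.660981) = 0.722125 rad = 41.37°.
Then Δλ = atan2(-0.412076, -0.010418) = -1.596074 rad, from sin θ sin δ cos φ₁ over cos δ − sin φ₁ sin φ₂.
λ₂ = 124.69° + -91.45° = 33.24°.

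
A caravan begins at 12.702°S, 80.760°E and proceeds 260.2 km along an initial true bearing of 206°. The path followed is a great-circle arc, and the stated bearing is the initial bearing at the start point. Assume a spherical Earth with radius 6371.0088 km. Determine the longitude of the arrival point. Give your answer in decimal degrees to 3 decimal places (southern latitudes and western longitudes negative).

longitude 79.699°

δ = 260.2/6371.0088 = 0.040841 rad (2.3400°).
Converting: φ₁ = -0.221692 rad, θ = 3.595378 rad.
Destination latitude: φ₂ = arcsin( sin φ₁ cos δ + cos φ₁ sin δ cos θ ) = arcsin(-0.255496) = -14.803°.
Then Δλ = atan2(-0.017461, 0.942987) = -0.018514 rad, from sin θ sin δ cos φ₁ over cos δ − sin φ₁ sin φ₂.
Hence λ₂ = 80.760° + -1.061° = 79.699°.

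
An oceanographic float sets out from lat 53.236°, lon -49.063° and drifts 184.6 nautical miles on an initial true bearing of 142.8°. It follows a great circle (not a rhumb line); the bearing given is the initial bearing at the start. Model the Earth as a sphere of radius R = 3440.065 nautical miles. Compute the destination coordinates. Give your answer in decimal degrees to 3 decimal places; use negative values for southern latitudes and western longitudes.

latitude 50.749°, longitude -46.125°

δ = 184.6/3440.065 = 0.053662 rad (3.0746°).
Start latitude φ₁ = 0.929143 rad; initial bearing θ = 2.492330 rad.
Applying the spherical law of cosines for sides, sin φ₂ = sin φ₁ cos δ + cos φ₁ sin δ cos θ = 0.774384, so φ₂ = 50.749°.
Then Δλ = atan2(0.019409, 0.378196) = 0.051275 rad, from sin θ sin δ cos φ₁ over cos δ − sin φ₁ sin φ₂.
λ₂ = λ₁ + Δλ = -46.125°.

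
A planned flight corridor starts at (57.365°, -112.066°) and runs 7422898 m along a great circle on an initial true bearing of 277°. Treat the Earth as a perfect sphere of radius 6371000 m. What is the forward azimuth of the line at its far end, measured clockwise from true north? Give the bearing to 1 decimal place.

final bearing 215.6°

δ = 7422898/6371000 = 1.165107 rad (66.7557°).
Start latitude φ₁ = 1.001208 rad; initial bearing θ = 4.834562 rad.
sin φ₂ = sin φ₁ cos δ + cos φ₁ sin δ cos θ = (0.842123)(0.394652) + (0.539285)(0.918831)(0.121869) = 0.392733
φ₂ = asin(0.392733) = 0.403602 rad = 23.125°.
For the longitude increment, Δλ = atan2( sin θ sin δ cos φ₁, cos δ − sin φ₁ sin φ₂ ) = atan2(-0.491818, 0.063922) = -82.595°.
λ₂ = -112.066° + -82.595° = -194.661°, normalized to (−180°, 180°] → 165.339°.
The forward bearing on arrival equals the back-azimuth from the destination plus 180°.
Back-azimuth from P₂ (23.1°, 165.3°) to P₁ (57.4°, -112.1°), with Δλ' = λ₁ − λ₂ = -277.4°: atan2( sin Δλ' cos φ₁ , cos φ₂ sin φ₁ − sin φ₂ cos φ₁ cos Δλ' ) = 35.6°.
Final bearing = (35.6° + 180°) mod 360° = 215.6°.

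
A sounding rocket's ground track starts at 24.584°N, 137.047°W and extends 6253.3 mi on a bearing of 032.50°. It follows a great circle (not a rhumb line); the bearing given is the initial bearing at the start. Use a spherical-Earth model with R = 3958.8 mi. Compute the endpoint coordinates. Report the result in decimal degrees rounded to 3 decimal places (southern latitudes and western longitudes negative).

Angular distance δ = d/R = 6253.3 / 3958.8 = 1.579595 rad.
With φ₁ = 24.584° = 0.429072 rad and θ = 32.5° = 0.567232 rad:
sin φ₂ = sin φ₁ cos δ + cos φ₁ sin δ cos θ = (0.416027)(-0.008798) + (0.909352)(0.999961)(0.843391) = 0.763250
φ₂ = asin(0.763250) = 0.868328 rad = 49.752°.
Δλ = atan2( sin θ sin δ cos φ₁ , cos δ − sin φ₁ sin φ₂ ) = atan2(0.488576, -0.326331) = 2.159668 rad = 123.740°.
λ₂ = -137.047° + 123.740° = -13.307°.

latitude 49.752°, longitude -13.307°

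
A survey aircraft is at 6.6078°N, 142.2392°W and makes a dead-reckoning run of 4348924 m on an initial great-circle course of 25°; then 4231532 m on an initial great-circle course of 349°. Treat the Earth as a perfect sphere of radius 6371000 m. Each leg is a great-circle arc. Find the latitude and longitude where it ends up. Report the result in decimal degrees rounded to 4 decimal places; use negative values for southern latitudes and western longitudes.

Apply the spherical direct solution leg by leg, carrying full precision between legs.
Leg 1: from (6.6078°, -142.2392°), δ = 4348924/6371000 = 0.682612 rad, θ = 25° → φ = 41.0874°, λ = -121.5246°.
Leg 2: from (41.0874°, -121.5246°), δ = 4231532/6371000 = 0.664186 rad, θ = 349° → φ = 76.7959°, λ = -152.5166°.

latitude 76.7959°, longitude -152.5166°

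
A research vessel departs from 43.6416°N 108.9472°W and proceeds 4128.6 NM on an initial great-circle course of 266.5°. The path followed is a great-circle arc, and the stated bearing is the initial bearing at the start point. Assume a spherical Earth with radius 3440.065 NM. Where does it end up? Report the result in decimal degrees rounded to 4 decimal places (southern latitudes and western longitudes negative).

Central angle δ = d/R = 1.200152 rad.
With φ₁ = 43.6416° = 0.761690 rad and θ = 266.5° = 4.651302 rad:
Applying the spherical law of cosines for sides, sin φ₂ = sin φ₁ cos δ + cos φ₁ sin δ cos θ = 0.208803, so φ₂ = 12.0522°.
For the longitude increment, Δλ = atan2( sin θ sin δ cos φ₁, cos δ − sin φ₁ sin φ₂ ) = atan2(-0.673271, 0.218112) = -72.0498°.
λ₂ = -108.9472° + -72.0498° = -180.9970°, normalized to (−180°, 180°] → 179.0030°.

latitude 12.0522°, longitude 179.0030°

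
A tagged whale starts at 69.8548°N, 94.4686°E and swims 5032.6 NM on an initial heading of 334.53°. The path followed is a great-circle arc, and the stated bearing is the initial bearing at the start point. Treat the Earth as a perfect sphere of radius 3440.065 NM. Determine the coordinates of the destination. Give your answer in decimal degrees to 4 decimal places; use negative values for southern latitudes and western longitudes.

The arc subtends δ = 5032.6/3440.065 = 1.462937 rad at the centre.
Start latitude φ₁ = 1.219196 rad; initial bearing θ = 5.838650 rad.
sin φ₂ = sin φ₁ cos δ + cos φ₁ sin δ cos θ = (0.938823)(0.107650) + (0.344400)(0.994189)(0.902811) = 0.410186
φ₂ = asin(0.410186) = 0.422658 rad = 24.2165°.
Δλ = atan2( sin θ sin δ cos φ₁ , cos δ − sin φ₁ sin φ₂ ) = atan2(-0.147245, -0.277442) = -2.653670 rad = -152.0441°.
λ₂ = 94.4686° + -152.0441° = -57.5755°.

latitude 24.2165°, longitude -57.5755°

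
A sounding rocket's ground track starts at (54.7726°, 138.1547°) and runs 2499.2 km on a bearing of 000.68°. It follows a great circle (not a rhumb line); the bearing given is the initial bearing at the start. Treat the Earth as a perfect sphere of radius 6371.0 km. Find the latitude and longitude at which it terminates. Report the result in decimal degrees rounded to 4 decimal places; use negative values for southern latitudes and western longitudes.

Angular distance δ = d/R = 2499.2 / 6371 = 0.392278 rad.
With φ₁ = 54.7726° = 0.955962 rad and θ = 0.68° = 0.011868 rad:
Applying the spherical law of cosines for sides, sin φ₂ = sin φ₁ cos δ + cos φ₁ sin δ cos θ = 0.975321, so φ₂ = 77.2444°.
Then Δλ = atan2(0.002617, 0.127331) = 0.020550 rad, from sin θ sin δ cos φ₁ over cos δ − sin φ₁ sin φ₂.
λ₂ = 138.1547° + 1.1774° = 139.3321°.

latitude 77.2444°, longitude 139.3321°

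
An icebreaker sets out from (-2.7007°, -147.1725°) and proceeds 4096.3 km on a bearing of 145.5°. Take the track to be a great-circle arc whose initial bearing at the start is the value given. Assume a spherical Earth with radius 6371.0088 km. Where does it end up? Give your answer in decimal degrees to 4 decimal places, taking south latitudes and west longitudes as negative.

latitude -32.0920°, longitude -123.5412°

Angular distance δ = d/R = 4096.3 / 6371.0088 = 0.642959 rad.
Converting: φ₁ = -0.047136 rad, θ = 2.539454 rad.
Destination latitude: φ₂ = arcsin( sin φ₁ cos δ + cos φ₁ sin δ cos θ ) = arcsin(-0.531280) = -32.0920°.
For the longitude increment, Δλ = atan2( sin θ sin δ cos φ₁, cos δ − sin φ₁ sin φ₂ ) = atan2(0.339221, 0.775292) = 23.6313°.
λ₂ = λ₁ + Δλ = -123.5412°.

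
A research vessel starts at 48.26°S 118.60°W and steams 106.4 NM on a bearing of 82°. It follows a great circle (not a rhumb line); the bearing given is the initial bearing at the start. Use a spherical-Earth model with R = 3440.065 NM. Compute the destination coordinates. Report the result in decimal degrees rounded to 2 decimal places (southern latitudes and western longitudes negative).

latitude -47.98°, longitude -115.98°

Angular distance δ = d/R = 106.4 / 3440.065 = 0.030930 rad.
Converting: φ₁ = -0.842296 rad, θ = 1.431170 rad.
Destination latitude: φ₂ = arcsin( sin φ₁ cos δ + cos φ₁ sin δ cos θ ) = arcsin(-0.742951) = -47.98°.
Δλ = atan2( sin θ sin δ cos φ₁ , cos δ − sin φ₁ sin φ₂ ) = atan2(0.020388, 0.445151) = 0.045768 rad = 2.62°.
λ₂ = -118.60° + 2.62° = -115.98°.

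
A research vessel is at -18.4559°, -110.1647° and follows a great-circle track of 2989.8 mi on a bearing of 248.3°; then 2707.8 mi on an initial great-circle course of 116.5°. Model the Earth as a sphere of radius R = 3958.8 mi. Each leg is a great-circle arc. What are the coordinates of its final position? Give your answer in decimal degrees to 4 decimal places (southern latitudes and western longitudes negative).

latitude -37.8585°, longitude -110.6332°

Apply the spherical direct solution leg by leg, carrying full precision between legs.
Leg 1: from (-18.4559°, -110.1647°), δ = 2989.8/3958.8 = 0.755229 rad, θ = 248.3° → φ = -28.0935°, λ = -156.3794°.
Leg 2: from (-28.0935°, -156.3794°), δ = 2707.8/3958.8 = 0.683995 rad, θ = 116.5° → φ = -37.8585°, λ = -110.6332°.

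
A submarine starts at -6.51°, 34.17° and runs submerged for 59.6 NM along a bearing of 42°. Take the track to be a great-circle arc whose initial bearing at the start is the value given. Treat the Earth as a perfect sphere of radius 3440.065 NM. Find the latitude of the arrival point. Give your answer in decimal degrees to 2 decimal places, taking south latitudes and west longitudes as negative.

Angular distance δ = d/R = 59.6 / 3440.065 = 0.017325 rad.
Converting: φ₁ = -0.113621 rad, θ = 0.733038 rad.
Destination latitude: φ₂ = arcsin( sin φ₁ cos δ + cos φ₁ sin δ cos θ ) = arcsin(-0.100568) = -5.77°.
Δλ = atan2( sin θ sin δ cos φ₁ , cos δ − sin φ₁ sin φ₂ ) = atan2(0.011518, 0.988448) = 0.011652 rad = 0.67°.
λ₂ = 34.17° + 0.67° = 34.84°.

latitude -5.77°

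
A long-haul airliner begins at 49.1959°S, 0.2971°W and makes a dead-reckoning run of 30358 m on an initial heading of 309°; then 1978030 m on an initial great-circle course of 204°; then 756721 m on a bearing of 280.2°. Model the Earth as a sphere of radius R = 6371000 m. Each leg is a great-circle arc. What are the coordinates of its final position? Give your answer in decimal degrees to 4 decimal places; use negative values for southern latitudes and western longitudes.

latitude -62.4345°, longitude -31.9368°

Apply the spherical direct solution leg by leg, carrying full precision between legs.
Leg 1: from (-49.1959°, -0.2971°), δ = 30358/6371000 = 0.004765 rad, θ = 309° → φ = -49.0236°, λ = -0.6207°.
Leg 2: from (-49.0236°, -0.6207°), δ = 1978030/6371000 = 0.310474 rad, θ = 204° → φ = -64.4091°, λ = -17.3399°.
Leg 3: from (-64.4091°, -17.3399°), δ = 756721/6371000 = 0.118776 rad, θ = 280.2° → φ = -62.4345°, λ = -31.9368°.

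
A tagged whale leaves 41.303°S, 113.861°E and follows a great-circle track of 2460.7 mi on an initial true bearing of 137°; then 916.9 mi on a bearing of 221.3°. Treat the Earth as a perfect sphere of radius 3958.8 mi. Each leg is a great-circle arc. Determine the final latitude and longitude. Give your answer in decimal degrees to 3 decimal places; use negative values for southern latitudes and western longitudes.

latitude -67.317°, longitude 141.036°

Apply the spherical direct solution leg by leg, carrying full precision between legs.
Leg 1: from (-41.303°, 113.861°), δ = 2460.7/3958.8 = 0.621577 rad, θ = 137° → φ = -58.928°, λ = 164.169°.
Leg 2: from (-58.928°, 164.169°), δ = 916.9/3958.8 = 0.231611 rad, θ = 221.3° → φ = -67.317°, λ = 141.036°.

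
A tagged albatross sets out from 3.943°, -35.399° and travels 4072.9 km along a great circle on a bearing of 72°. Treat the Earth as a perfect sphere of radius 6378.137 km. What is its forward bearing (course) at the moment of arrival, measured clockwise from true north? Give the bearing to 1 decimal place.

The arc subtends δ = 4072.9/6378.137 = 0.638572 rad at the centre.
With φ₁ = 3.943° = 0.068818 rad and θ = 72° = 1.256637 rad:
Destination latitude: φ₂ = arcsin( sin φ₁ cos δ + cos φ₁ sin δ cos θ ) = arcsin(0.238967) = 13.826°.
Δλ = atan2( sin θ sin δ cos φ₁ , cos δ − sin φ₁ sin φ₂ ) = atan2(0.565535, 0.786515) = 0.623390 rad = 35.718°.
λ₂ = -35.399° + 35.718° = 0.319°.
The forward bearing on arrival equals the back-azimuth from the destination plus 180°.
Back-azimuth from P₂ (13.8°, 0.3°) to P₁ (3.9°, -35.4°), with Δλ' = λ₁ − λ₂ = -35.7°: atan2( sin Δλ' cos φ₁ , cos φ₂ sin φ₁ − sin φ₂ cos φ₁ cos Δλ' ) = 257.7°.
Final bearing = (257.7° + 180°) mod 360° = 77.7°.

final bearing 77.7°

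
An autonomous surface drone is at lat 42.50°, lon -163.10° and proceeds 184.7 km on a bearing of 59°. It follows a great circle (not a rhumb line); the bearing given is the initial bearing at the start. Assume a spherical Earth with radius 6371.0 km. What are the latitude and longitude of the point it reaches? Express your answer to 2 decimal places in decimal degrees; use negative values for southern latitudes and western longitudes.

latitude 43.34°, longitude -161.14°

Angular distance δ = d/R = 184.7 / 6371 = 0.028991 rad.
With φ₁ = 42.50° = 0.741765 rad and θ = 59° = 1.029744 rad:
Destination latitude: φ₂ = arcsin( sin φ₁ cos δ + cos φ₁ sin δ cos θ ) = arcsin(0.686313) = 43.34°.
For the longitude increment, Δλ = atan2( sin θ sin δ cos φ₁, cos δ − sin φ₁ sin φ₂ ) = atan2(0.018319, 0.535913) = 1.96°.
λ₂ = -163.10° + 1.96° = -161.14°.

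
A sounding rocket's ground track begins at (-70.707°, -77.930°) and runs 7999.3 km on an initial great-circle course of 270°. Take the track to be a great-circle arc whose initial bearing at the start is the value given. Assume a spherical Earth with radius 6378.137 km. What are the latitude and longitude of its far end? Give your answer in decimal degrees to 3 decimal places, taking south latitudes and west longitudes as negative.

latitude -17.090°, longitude -161.752°

δ = 7999.3/6378.137 = 1.254175 rad (71.8589°).
With φ₁ = -70.707° = -1.234070 rad and θ = 270° = 4.712389 rad:
Destination latitude: φ₂ = arcsin( sin φ₁ cos δ + cos φ₁ sin δ cos θ ) = arcsin(-0.293872) = -17.090°.
For the longitude increment, Δλ = atan2( sin θ sin δ cos φ₁, cos δ − sin φ₁ sin φ₂ ) = atan2(-0.313976, 0.033989) = -83.822°.
λ₂ = -77.930° + -83.822° = -161.752°.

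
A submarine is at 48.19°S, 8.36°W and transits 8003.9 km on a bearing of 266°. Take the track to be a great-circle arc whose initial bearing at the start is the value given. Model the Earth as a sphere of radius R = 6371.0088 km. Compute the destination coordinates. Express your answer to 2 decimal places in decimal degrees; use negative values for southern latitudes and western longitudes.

The arc subtends δ = 8003.9/6371.0088 = 1.256300 rad at the centre.
With φ₁ = -48.19° = -0.841074 rad and θ = 266° = 4.642576 rad:
Destination latitude: φ₂ = arcsin( sin φ₁ cos δ + cos φ₁ sin δ cos θ ) = arcsin(-0.274791) = -15.95°.
Then Δλ = atan2(-0.632420, 0.104519) = -1.407008 rad, from sin θ sin δ cos φ₁ over cos δ − sin φ₁ sin φ₂.
λ₂ = -8.36° + -80.62° = -88.98°.

latitude -15.95°, longitude -88.98°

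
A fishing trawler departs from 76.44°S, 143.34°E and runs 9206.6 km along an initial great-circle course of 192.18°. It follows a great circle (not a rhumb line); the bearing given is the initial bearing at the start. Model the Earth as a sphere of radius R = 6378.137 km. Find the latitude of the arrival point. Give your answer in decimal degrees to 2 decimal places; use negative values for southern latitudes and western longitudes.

δ = 9206.6/6378.137 = 1.443462 rad (82.7043°).
With φ₁ = -76.44° = -1.334130 rad and θ = 192.18° = 3.354174 rad:
Applying the spherical law of cosines for sides, sin φ₂ = sin φ₁ cos δ + cos φ₁ sin δ cos θ = -0.350781, so φ₂ = -20.54°.
Then Δλ = atan2(-0.049067, -0.214012) = -2.916214 rad, from sin θ sin δ cos φ₁ over cos δ − sin φ₁ sin φ₂.
Hence λ₂ = 143.34° + -167.09° = -23.75°.

latitude -20.54°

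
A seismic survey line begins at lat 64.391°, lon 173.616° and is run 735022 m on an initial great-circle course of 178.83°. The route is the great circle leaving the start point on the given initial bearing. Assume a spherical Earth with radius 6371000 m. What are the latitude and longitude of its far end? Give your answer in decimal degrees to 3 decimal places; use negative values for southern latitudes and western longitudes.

latitude 57.782°, longitude 173.869°

The arc subtends δ = 735022/6371000 = 0.115370 rad at the centre.
Start latitude φ₁ = 1.123835 rad; initial bearing θ = 3.121172 rad.
Destination latitude: φ₂ = arcsin( sin φ₁ cos δ + cos φ₁ sin δ cos θ ) = arcsin(0.846025) = 57.782°.
Then Δλ = atan2(0.001016, 0.230437) = 0.004409 rad, from sin θ sin δ cos φ₁ over cos δ − sin φ₁ sin φ₂.
λ₂ = λ₁ + Δλ = 173.869°.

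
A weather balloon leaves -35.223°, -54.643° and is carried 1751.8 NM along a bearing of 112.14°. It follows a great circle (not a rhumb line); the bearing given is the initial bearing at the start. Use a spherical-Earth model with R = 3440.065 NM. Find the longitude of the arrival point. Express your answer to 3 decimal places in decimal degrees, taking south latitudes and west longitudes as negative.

Angular distance δ = d/R = 1751.8 / 3440.065 = 0.509235 rad.
Start latitude φ₁ = -0.614757 rad; initial bearing θ = 1.957212 rad.
sin φ₂ = sin φ₁ cos δ + cos φ₁ sin δ cos θ = (-0.576760)(0.873118) + (0.816913)(0.487509)(-0.376871) = -0.653670
φ₂ = asin(-0.653670) = -0.712423 rad = -40.819°.
Δλ = atan2( sin θ sin δ cos φ₁ , cos δ − sin φ₁ sin φ₂ ) = atan2(0.368888, 0.496107) = 0.639370 rad = 36.633°.
λ₂ = λ₁ + Δλ = -18.010°.

longitude -18.010°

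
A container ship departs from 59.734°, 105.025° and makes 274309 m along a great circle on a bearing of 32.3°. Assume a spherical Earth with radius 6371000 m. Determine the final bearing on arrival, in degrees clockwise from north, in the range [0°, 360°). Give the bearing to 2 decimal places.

Central angle δ = d/R = 0.043056 rad.
Converting: φ₁ = 1.042555 rad, θ = 0.563741 rad.
Destination latitude: φ₂ = arcsin( sin φ₁ cos δ + cos φ₁ sin δ cos θ ) = arcsin(0.881232) = 61.791°.
Then Δλ = atan2(0.011592, 0.237958) = 0.048677 rad, from sin θ sin δ cos φ₁ over cos δ − sin φ₁ sin φ₂.
λ₂ = λ₁ + Δλ = 107.814°.
The forward bearing on arrival equals the back-azimuth from the destination plus 180°.
Back-azimuth from P₂ (61.79°, 107.81°) to P₁ (59.73°, 105.03°), with Δλ' = λ₁ − λ₂ = -2.79°: atan2( sin Δλ' cos φ₁ , cos φ₂ sin φ₁ − sin φ₂ cos φ₁ cos Δλ' ) = 214.73°.
Final bearing = (214.73° + 180°) mod 360° = 34.73°.

final bearing 34.73°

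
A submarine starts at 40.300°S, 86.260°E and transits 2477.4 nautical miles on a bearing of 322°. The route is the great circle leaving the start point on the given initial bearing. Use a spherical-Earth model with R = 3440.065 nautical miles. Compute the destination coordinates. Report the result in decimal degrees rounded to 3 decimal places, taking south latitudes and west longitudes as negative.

δ = 2477.4/3440.065 = 0.720161 rad (41.2622°).
Start latitude φ₁ = -0.703368 rad; initial bearing θ = 5.619960 rad.
Applying the spherical law of cosines for sides, sin φ₂ = sin φ₁ cos δ + cos φ₁ sin δ cos θ = -0.089835, so φ₂ = -5.154°.
Then Δλ = atan2(-0.309668, 0.693595) = -0.419912 rad, from sin θ sin δ cos φ₁ over cos δ − sin φ₁ sin φ₂.
λ₂ = 86.260° + -24.059° = 62.201°.

latitude -5.154°, longitude 62.201°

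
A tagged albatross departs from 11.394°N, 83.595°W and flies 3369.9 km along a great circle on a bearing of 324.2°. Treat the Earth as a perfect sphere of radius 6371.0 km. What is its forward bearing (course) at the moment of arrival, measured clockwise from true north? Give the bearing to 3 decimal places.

final bearing 315.657°

The arc subtends δ = 3369.9/6371 = 0.528944 rad at the centre.
Converting: φ₁ = 0.198863 rad, θ = 5.658357 rad.
Applying the spherical law of cosines for sides, sin φ₂ = sin φ₁ cos δ + cos φ₁ sin δ cos θ = 0.571771, so φ₂ = 34.874°.
Δλ = atan2( sin θ sin δ cos φ₁ , cos δ − sin φ₁ sin φ₂ ) = atan2(-0.289365, 0.750385) = -0.368050 rad = -21.088°.
Hence λ₂ = -83.595° + -21.088° = -104.683°.
The forward bearing on arrival equals the back-azimuth from the destination plus 180°.
Back-azimuth from P₂ (34.874°, -104.683°) to P₁ (11.394°, -83.595°), with Δλ' = λ₁ − λ₂ = 21.088°: atan2( sin Δλ' cos φ₁ , cos φ₂ sin φ₁ − sin φ₂ cos φ₁ cos Δλ' ) = 135.657°.
Final bearing = (135.657° + 180°) mod 360° = 315.657°.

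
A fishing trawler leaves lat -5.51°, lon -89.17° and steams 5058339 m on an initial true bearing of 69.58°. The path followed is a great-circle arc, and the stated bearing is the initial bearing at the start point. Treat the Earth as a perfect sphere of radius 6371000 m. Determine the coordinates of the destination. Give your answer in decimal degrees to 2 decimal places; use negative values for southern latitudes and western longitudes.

latitude 10.39°, longitude -46.37°

The arc subtends δ = 5058339/6371000 = 0.793963 rad at the centre.
Converting: φ₁ = -0.096168 rad, θ = 1.214400 rad.
sin φ₂ = sin φ₁ cos δ + cos φ₁ sin δ cos θ = (-0.096019)(0.701025) + (0.995379)(0.713137)(0.348899) = 0.180351
φ₂ = asin(0.180351) = 0.181344 rad = 10.39°.
For the longitude increment, Δλ = atan2( sin θ sin δ cos φ₁, cos δ − sin φ₁ sin φ₂ ) = atan2(0.665236, 0.718342) = 42.80°.
λ₂ = -89.17° + 42.80° = -46.37°.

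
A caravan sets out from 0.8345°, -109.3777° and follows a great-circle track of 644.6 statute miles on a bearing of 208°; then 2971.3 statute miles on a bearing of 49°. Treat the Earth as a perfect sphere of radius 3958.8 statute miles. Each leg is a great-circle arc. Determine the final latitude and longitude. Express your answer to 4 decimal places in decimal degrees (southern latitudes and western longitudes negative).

latitude 20.4619°, longitude -80.4525°

Apply the spherical direct solution leg by leg, carrying full precision between legs.
Leg 1: from (0.8345°, -109.3777°), δ = 644.6/3958.8 = 0.162827 rad, θ = 208° → φ = -7.3972°, λ = -113.7791°.
Leg 2: from (-7.3972°, -113.7791°), δ = 2971.3/3958.8 = 0.750556 rad, θ = 49° → φ = 20.4619°, λ = -80.4525°.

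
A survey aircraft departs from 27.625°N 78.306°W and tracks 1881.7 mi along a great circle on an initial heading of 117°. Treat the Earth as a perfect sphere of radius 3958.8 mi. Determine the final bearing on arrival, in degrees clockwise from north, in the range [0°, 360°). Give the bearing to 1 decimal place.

final bearing 125.8°

Central angle δ = d/R = 0.475321 rad.
Start latitude φ₁ = 0.482147 rad; initial bearing θ = 2.042035 rad.
sin φ₂ = sin φ₁ cos δ + cos φ₁ sin δ cos θ = (0.463683)(0.889146) + (0.886001)(0.457624)(-0.453990) = 0.228209
φ₂ = asin(0.228209) = 0.230237 rad = 13.192°.
For the longitude increment, Δλ = atan2( sin θ sin δ cos φ₁, cos δ − sin φ₁ sin φ₂ ) = atan2(0.361263, 0.783330) = 24.759°.
λ₂ = -78.306° + 24.759° = -53.547°.
The forward bearing on arrival equals the back-azimuth from the destination plus 180°.
Back-azimuth from P₂ (13.2°, -53.5°) to P₁ (27.6°, -78.3°), with Δλ' = λ₁ − λ₂ = -24.8°: atan2( sin Δλ' cos φ₁ , cos φ₂ sin φ₁ − sin φ₂ cos φ₁ cos Δλ' ) = 305.8°.
Final bearing = (305.8° + 180°) mod 360° = 125.8°.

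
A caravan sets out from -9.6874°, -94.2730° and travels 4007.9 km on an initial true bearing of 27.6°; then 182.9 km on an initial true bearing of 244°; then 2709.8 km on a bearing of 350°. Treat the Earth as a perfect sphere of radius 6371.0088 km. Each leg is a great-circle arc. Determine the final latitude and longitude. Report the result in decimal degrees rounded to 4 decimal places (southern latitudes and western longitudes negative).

latitude 45.3701°, longitude -84.5912°

Apply the spherical direct solution leg by leg, carrying full precision between legs.
Leg 1: from (-9.6874°, -94.2730°), δ = 4007.9/6371.0088 = 0.629084 rad, θ = 27.6° → φ = 22.2068°, λ = -77.1487°.
Leg 2: from (22.2068°, -77.1487°), δ = 182.9/6371.0088 = 0.028708 rad, θ = 244° → φ = 21.4781°, λ = -78.7374°.
Leg 3: from (21.4781°, -78.7374°), δ = 2709.8/6371.0088 = 0.425333 rad, θ = 350° → φ = 45.3701°, λ = -84.5912°.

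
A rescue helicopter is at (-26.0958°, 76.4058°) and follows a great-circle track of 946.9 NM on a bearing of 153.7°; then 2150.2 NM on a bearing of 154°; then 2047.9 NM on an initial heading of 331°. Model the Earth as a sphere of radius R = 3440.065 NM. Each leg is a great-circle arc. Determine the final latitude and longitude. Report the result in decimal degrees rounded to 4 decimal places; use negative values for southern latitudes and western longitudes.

latitude -35.2600°, longitude 108.0895°

Apply the spherical direct solution leg by leg, carrying full precision between legs.
Leg 1: from (-26.0958°, 76.4058°), δ = 946.9/3440.065 = 0.275256 rad, θ = 153.7° → φ = -39.9512°, λ = 85.4438°.
Leg 2: from (-39.9512°, 85.4438°), δ = 2150.2/3440.065 = 0.625046 rad, θ = 154° → φ = -67.5020°, λ = 127.5372°.
Leg 3: from (-67.5020°, 127.5372°), δ = 2047.9/3440.065 = 0.595309 rad, θ = 331° → φ = -35.2600°, λ = 108.0895°.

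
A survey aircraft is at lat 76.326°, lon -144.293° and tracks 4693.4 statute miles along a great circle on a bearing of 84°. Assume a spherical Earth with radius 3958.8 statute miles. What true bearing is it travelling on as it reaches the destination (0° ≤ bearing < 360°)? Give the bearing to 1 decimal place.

Angular distance δ = d/R = 4693.4 / 3958.8 = 1.185561 rad.
With φ₁ = 76.326° = 1.332140 rad and θ = 84° = 1.466077 rad:
Applying the spherical law of cosines for sides, sin φ₂ = sin φ₁ cos δ + cos φ₁ sin δ cos θ = 0.388025, so φ₂ = 22.832°.
Then Δλ = atan2(0.217872, -0.001250) = 1.576535 rad, from sin θ sin δ cos φ₁ over cos δ − sin φ₁ sin φ₂.
Hence λ₂ = -144.293° + 90.329° = -53.964°.
The forward bearing on arrival equals the back-azimuth from the destination plus 180°.
Back-azimuth from P₂ (22.8°, -54.0°) to P₁ (76.3°, -144.3°), with Δλ' = λ₁ − λ₂ = -90.3°: atan2( sin Δλ' cos φ₁ , cos φ₂ sin φ₁ − sin φ₂ cos φ₁ cos Δλ' ) = 345.2°.
Final bearing = (345.2° + 180°) mod 360° = 165.2°.

final bearing 165.2°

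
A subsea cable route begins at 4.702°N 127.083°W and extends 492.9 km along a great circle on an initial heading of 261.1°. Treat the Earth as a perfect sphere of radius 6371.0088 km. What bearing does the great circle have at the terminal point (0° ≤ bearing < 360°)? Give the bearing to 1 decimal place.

The arc subtends δ = 492.9/6371.0088 = 0.077366 rad at the centre.
With φ₁ = 4.702° = 0.082065 rad and θ = 261.1° = 4.557055 rad:
Applying the spherical law of cosines for sides, sin φ₂ = sin φ₁ cos δ + cos φ₁ sin δ cos θ = 0.069811, so φ₂ = 4.003°.
For the longitude increment, Δλ = atan2( sin θ sin δ cos φ₁, cos δ − sin φ₁ sin φ₂ ) = atan2(-0.076101, 0.991286) = -4.390°.
λ₂ = λ₁ + Δλ = -131.473°.
The forward bearing on arrival equals the back-azimuth from the destination plus 180°.
Back-azimuth from P₂ (4.0°, -131.5°) to P₁ (4.7°, -127.1°), with Δλ' = λ₁ − λ₂ = 4.4°: atan2( sin Δλ' cos φ₁ , cos φ₂ sin φ₁ − sin φ₂ cos φ₁ cos Δλ' ) = 80.8°.
Final bearing = (80.8° + 180°) mod 360° = 260.8°.

final bearing 260.8°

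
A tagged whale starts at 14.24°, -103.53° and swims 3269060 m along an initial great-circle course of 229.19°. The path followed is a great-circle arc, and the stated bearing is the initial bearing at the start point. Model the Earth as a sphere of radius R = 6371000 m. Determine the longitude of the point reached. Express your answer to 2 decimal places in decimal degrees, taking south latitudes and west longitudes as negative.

The arc subtends δ = 3269060/6371000 = 0.513116 rad at the centre.
Start latitude φ₁ = 0.248535 rad; initial bearing θ = 4.000120 rad.
sin φ₂ = sin φ₁ cos δ + cos φ₁ sin δ cos θ = (0.245984)(0.871219) + (0.969274)(0.490894)(-0.653553) = -0.096661
φ₂ = asin(-0.096661) = -0.096812 rad = -5.55°.
Δλ = atan2( sin θ sin δ cos φ₁ , cos δ − sin φ₁ sin φ₂ ) = atan2(-0.360132, 0.894996) = -0.382560 rad = -21.92°.
Hence λ₂ = -103.53° + -21.92° = -125.45°.

longitude -125.45°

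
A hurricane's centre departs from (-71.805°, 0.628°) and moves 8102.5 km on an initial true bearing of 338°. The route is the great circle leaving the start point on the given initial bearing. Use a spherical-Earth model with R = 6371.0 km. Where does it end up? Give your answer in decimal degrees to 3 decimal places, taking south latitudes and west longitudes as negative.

The arc subtends δ = 8102.5/6371 = 1.271778 rad at the centre.
With φ₁ = -71.805° = -1.253234 rad and θ = 338° = 5.899213 rad:
Applying the spherical law of cosines for sides, sin φ₂ = sin φ₁ cos δ + cos φ₁ sin δ cos θ = -0.003184, so φ₂ = -0.182°.
For the longitude increment, Δλ = atan2( sin θ sin δ cos φ₁, cos δ − sin φ₁ sin φ₂ ) = atan2(-0.111781, 0.291557) = -20.977°.
Hence λ₂ = 0.628° + -20.977° = -20.349°.

latitude -0.182°, longitude -20.349°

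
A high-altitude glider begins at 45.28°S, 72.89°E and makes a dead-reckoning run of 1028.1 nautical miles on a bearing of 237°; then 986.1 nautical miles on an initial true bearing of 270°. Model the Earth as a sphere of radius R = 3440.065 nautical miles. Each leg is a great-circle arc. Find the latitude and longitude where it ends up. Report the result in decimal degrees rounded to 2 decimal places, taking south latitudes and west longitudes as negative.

latitude -49.43°, longitude 23.27°

Apply the spherical direct solution leg by leg, carrying full precision between legs.
Leg 1: from (-45.28°, 72.89°), δ = 1028.1/3440.065 = 0.298861 rad, θ = 237° → φ = -52.36°, λ = 49.04°.
Leg 2: from (-52.36°, 49.04°), δ = 986.1/3440.065 = 0.286652 rad, θ = 270° → φ = -49.43°, λ = 23.27°.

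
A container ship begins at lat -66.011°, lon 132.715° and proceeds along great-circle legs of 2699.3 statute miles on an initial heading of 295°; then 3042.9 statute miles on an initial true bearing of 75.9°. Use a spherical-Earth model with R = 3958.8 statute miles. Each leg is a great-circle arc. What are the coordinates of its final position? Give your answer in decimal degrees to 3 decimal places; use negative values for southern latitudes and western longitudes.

latitude -17.261°, longitude 132.009°

Apply the spherical direct solution leg by leg, carrying full precision between legs.
Leg 1: from (-66.011°, 132.715°), δ = 2699.3/3958.8 = 0.681848 rad, θ = 295° → φ = -36.946°, λ = 87.097°.
Leg 2: from (-36.946°, 87.097°), δ = 3042.9/3958.8 = 0.768642 rad, θ = 75.9° → φ = -17.261°, λ = 132.009°.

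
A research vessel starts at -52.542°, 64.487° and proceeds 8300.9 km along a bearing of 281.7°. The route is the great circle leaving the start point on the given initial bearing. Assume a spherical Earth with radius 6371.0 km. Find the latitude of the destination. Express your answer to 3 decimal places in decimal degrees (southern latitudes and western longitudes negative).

Central angle δ = d/R = 1.302919 rad.
Converting: φ₁ = -0.917031 rad, θ = 4.916593 rad.
sin φ₂ = sin φ₁ cos δ + cos φ₁ sin δ cos θ = (-0.793799)(0.264685) + (0.608180)(0.964335)(0.202787) = -0.091174
φ₂ = asin(-0.091174) = -0.091301 rad = -5.231°.
Δλ = atan2( sin θ sin δ cos φ₁ , cos δ − sin φ₁ sin φ₂ ) = atan2(-0.574303, 0.192311) = -1.247673 rad = -71.486°.
λ₂ = 64.487° + -71.486° = -6.999°.

latitude -5.231°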